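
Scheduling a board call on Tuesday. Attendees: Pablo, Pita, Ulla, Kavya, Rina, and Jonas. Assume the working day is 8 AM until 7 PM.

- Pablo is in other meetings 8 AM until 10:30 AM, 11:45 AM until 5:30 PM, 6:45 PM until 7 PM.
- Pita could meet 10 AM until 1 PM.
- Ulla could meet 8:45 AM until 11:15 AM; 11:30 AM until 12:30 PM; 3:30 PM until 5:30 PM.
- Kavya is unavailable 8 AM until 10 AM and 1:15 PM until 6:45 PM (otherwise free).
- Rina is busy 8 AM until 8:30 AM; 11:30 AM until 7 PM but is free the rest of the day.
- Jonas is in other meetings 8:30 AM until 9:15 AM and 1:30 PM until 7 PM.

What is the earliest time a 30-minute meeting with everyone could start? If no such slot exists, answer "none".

Pablo free: 10:30-11:45, 17:30-18:45 (invert busy blocks within the working day).
Pita free: 10:00-13:00.
Ulla free: 08:45-11:15, 11:30-12:30, 15:30-17:30.
Kavya free: 10:00-13:15, 18:45-19:00 (invert busy blocks within the working day).
Rina free: 08:30-11:30 (invert busy blocks within the working day).
Jonas free: 08:00-08:30, 09:15-13:30 (invert busy blocks within the working day).
Pablo ∩ Pita: 10:30-11:45.
Pablo ∩ Pita ∩ Ulla: 10:30-11:15, 11:30-11:45.
Pablo ∩ Pita ∩ Ulla ∩ Kavya: 10:30-11:15, 11:30-11:45.
Pablo ∩ Pita ∩ Ulla ∩ Kavya ∩ Rina: 10:30-11:15.
Pablo ∩ Pita ∩ Ulla ∩ Kavya ∩ Rina ∩ Jonas: 10:30-11:15.
The first common window of at least 30 minutes is 10:30-11:15, so the earliest start is 10:30.

10:30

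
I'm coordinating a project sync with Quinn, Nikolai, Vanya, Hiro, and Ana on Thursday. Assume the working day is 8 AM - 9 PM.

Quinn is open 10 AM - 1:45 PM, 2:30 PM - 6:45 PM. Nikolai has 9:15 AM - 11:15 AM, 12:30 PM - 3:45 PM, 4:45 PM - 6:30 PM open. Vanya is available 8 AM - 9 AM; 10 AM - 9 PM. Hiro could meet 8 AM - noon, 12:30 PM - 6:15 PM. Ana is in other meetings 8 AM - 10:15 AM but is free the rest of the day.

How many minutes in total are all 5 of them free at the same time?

300

Quinn free: 10:00-13:45, 14:30-18:45.
Nikolai free: 09:15-11:15, 12:30-15:45, 16:45-18:30.
Vanya free: 08:00-09:00, 10:00-21:00.
Hiro free: 08:00-12:00, 12:30-18:15.
Ana free: 10:15-21:00 (invert busy blocks within the working day).
Quinn ∩ Nikolai: 10:00-11:15, 12:30-13:45, 14:30-15:45, 16:45-18:30.
Quinn ∩ Nikolai ∩ Vanya: 10:00-11:15, 12:30-13:45, 14:30-15:45, 16:45-18:30.
Quinn ∩ Nikolai ∩ Vanya ∩ Hiro: 10:00-11:15, 12:30-13:45, 14:30-15:45, 16:45-18:15.
Quinn ∩ Nikolai ∩ Vanya ∩ Hiro ∩ Ana: 10:15-11:15, 12:30-13:45, 14:30-15:45, 16:45-18:15.
Summing the common windows: 60 + 75 + 75 + 90 = 300 minutes.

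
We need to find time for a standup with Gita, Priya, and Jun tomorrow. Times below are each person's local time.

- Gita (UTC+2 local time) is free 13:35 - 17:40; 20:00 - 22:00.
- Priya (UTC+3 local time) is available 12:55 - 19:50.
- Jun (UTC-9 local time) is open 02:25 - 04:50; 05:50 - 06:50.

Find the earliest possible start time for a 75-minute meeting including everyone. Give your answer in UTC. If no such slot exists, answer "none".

11:35

Gita in UTC: 11:35-15:40, 18:00-20:00 (subtract 2h to convert from UTC+2).
Priya in UTC: 09:55-16:50 (subtract 3h to convert from UTC+3).
Jun in UTC: 11:25-13:50, 14:50-15:50 (add 9h to convert from UTC-9).
Gita ∩ Priya: 11:35-15:40.
Gita ∩ Priya ∩ Jun: 11:35-13:50, 14:50-15:40.
The first common window of at least 75 minutes is 11:35-13:50, so the earliest start is 11:35.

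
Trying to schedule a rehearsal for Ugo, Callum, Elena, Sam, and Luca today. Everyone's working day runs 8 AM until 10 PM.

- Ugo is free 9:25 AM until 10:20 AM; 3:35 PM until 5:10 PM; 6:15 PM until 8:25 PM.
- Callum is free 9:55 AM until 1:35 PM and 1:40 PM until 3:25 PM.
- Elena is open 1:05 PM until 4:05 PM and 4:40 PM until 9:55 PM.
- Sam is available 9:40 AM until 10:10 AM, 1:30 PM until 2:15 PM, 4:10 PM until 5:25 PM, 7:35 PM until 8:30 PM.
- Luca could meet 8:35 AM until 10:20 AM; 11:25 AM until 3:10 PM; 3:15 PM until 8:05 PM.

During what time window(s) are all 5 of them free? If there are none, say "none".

Ugo ∩ Callum: 09:55-10:20.
Ugo ∩ Callum ∩ Elena: ∅.
Ugo ∩ Callum ∩ Elena ∩ Sam: ∅.
Ugo ∩ Callum ∩ Elena ∩ Sam ∩ Luca: ∅.
There is no time when everyone is free.

none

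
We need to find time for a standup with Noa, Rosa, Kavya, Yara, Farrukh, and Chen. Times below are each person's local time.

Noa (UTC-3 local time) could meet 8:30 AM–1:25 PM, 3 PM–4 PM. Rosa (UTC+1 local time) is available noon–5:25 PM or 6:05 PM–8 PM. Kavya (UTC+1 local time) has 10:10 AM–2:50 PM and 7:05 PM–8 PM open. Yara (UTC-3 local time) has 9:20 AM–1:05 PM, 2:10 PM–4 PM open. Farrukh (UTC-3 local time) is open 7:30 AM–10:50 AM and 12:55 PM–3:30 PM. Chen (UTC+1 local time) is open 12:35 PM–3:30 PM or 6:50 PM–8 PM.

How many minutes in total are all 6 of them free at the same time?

115

Noa in UTC: 11:30-16:25, 18:00-19:00 (add 3h to convert from UTC-3).
Rosa in UTC: 11:00-16:25, 17:05-19:00 (subtract 1h to convert from UTC+1).
Kavya in UTC: 09:10-13:50, 18:05-19:00 (subtract 1h to convert from UTC+1).
Yara in UTC: 12:20-16:05, 17:10-19:00 (add 3h to convert from UTC-3).
Farrukh in UTC: 10:30-13:50, 15:55-18:30 (add 3h to convert from UTC-3).
Chen in UTC: 11:35-14:30, 17:50-19:00 (subtract 1h to convert from UTC+1).
Noa ∩ Rosa: 11:30-16:25, 18:00-19:00.
Noa ∩ Rosa ∩ Kavya: 11:30-13:50, 18:05-19:00.
Noa ∩ Rosa ∩ Kavya ∩ Yara: 12:20-13:50, 18:05-19:00.
Noa ∩ Rosa ∩ Kavya ∩ Yara ∩ Farrukh: 12:20-13:50, 18:05-18:30.
Noa ∩ Rosa ∩ Kavya ∩ Yara ∩ Farrukh ∩ Chen: 12:20-13:50, 18:05-18:30.
Summing the common windows: 90 + 25 = 115 minutes.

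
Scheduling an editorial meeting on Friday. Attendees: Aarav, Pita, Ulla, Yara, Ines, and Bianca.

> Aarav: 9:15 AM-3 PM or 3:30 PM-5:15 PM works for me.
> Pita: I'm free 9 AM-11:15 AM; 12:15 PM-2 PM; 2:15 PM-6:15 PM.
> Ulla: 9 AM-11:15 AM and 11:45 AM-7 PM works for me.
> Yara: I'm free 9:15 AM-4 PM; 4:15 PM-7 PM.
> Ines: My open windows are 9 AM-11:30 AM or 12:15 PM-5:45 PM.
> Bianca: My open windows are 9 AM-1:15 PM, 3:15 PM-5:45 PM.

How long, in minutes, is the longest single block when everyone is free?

120

Aarav ∩ Pita: 09:15-11:15, 12:15-14:00, 14:15-15:00, 15:30-17:15.
Aarav ∩ Pita ∩ Ulla: 09:15-11:15, 12:15-14:00, 14:15-15:00, 15:30-17:15.
Aarav ∩ Pita ∩ Ulla ∩ Yara: 09:15-11:15, 12:15-14:00, 14:15-15:00, 15:30-16:00, 16:15-17:15.
Aarav ∩ Pita ∩ Ulla ∩ Yara ∩ Ines: 09:15-11:15, 12:15-14:00, 14:15-15:00, 15:30-16:00, 16:15-17:15.
Aarav ∩ Pita ∩ Ulla ∩ Yara ∩ Ines ∩ Bianca: 09:15-11:15, 12:15-13:15, 15:30-16:00, 16:15-17:15.
The longest is 09:15-11:15 at 120 minutes.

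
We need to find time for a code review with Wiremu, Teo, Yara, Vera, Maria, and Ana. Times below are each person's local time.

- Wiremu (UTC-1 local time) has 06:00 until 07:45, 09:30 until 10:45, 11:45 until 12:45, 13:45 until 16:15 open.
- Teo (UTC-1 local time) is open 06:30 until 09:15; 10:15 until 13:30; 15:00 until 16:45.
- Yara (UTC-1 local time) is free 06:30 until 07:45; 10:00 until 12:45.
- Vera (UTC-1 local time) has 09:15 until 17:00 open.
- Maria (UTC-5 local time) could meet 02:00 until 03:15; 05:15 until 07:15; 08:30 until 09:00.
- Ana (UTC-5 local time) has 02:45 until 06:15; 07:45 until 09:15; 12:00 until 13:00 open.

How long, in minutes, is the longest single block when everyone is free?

15

Wiremu in UTC: 07:00-08:45, 10:30-11:45, 12:45-13:45, 14:45-17:15 (add 1h to convert from UTC-1).
Teo in UTC: 07:30-10:15, 11:15-14:30, 16:00-17:45 (add 1h to convert from UTC-1).
Yara in UTC: 07:30-08:45, 11:00-13:45 (add 1h to convert from UTC-1).
Vera in UTC: 10:15-18:00 (add 1h to convert from UTC-1).
Maria in UTC: 07:00-08:15, 10:15-12:15, 13:30-14:00 (add 5h to convert from UTC-5).
Ana in UTC: 07:45-11:15, 12:45-14:15, 17:00-18:00 (add 5h to convert from UTC-5).
Wiremu ∩ Teo: 07:30-08:45, 11:15-11:45, 12:45-13:45, 16:00-17:15.
Wiremu ∩ Teo ∩ Yara: 07:30-08:45, 11:15-11:45, 12:45-13:45.
Wiremu ∩ Teo ∩ Yara ∩ Vera: 11:15-11:45, 12:45-13:45.
Wiremu ∩ Teo ∩ Yara ∩ Vera ∩ Maria: 11:15-11:45, 13:30-13:45.
Wiremu ∩ Teo ∩ Yara ∩ Vera ∩ Maria ∩ Ana: 13:30-13:45.
The longest is 13:30-13:45 at 15 minutes.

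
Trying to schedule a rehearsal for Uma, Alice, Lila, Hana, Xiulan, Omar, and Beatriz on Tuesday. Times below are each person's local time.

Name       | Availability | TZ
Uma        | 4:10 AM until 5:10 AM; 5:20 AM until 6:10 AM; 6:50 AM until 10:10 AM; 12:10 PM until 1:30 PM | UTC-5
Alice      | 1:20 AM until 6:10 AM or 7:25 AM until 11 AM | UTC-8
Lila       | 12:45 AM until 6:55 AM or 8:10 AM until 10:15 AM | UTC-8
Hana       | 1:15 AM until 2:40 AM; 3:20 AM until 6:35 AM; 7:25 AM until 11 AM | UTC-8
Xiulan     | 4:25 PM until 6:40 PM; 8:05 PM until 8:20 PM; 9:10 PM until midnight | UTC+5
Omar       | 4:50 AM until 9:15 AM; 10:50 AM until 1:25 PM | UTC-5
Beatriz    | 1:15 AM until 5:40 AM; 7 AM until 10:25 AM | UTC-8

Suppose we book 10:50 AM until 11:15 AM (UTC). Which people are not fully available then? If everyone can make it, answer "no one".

Hana, Uma, Xiulan

Uma in UTC: 09:10-10:10, 10:20-11:10, 11:50-15:10, 17:10-18:30 (add 5h to convert from UTC-5).
Alice in UTC: 09:20-14:10, 15:25-19:00 (add 8h to convert from UTC-8).
Lila in UTC: 08:45-14:55, 16:10-18:15 (add 8h to convert from UTC-8).
Hana in UTC: 09:15-10:40, 11:20-14:35, 15:25-19:00 (add 8h to convert from UTC-8).
Xiulan in UTC: 11:25-13:40, 15:05-15:20, 16:10-19:00 (subtract 5h to convert from UTC+5).
Omar in UTC: 09:50-14:15, 15:50-18:25 (add 5h to convert from UTC-5).
Beatriz in UTC: 09:15-13:40, 15:00-18:25 (add 8h to convert from UTC-8).
Uma: not fully free for 10:50-11:15. Alice: free for 10:50-11:15. Lila: free for 10:50-11:15. Hana: not fully free for 10:50-11:15. Xiulan: not fully free for 10:50-11:15. Omar: free for 10:50-11:15. Beatriz: free for 10:50-11:15.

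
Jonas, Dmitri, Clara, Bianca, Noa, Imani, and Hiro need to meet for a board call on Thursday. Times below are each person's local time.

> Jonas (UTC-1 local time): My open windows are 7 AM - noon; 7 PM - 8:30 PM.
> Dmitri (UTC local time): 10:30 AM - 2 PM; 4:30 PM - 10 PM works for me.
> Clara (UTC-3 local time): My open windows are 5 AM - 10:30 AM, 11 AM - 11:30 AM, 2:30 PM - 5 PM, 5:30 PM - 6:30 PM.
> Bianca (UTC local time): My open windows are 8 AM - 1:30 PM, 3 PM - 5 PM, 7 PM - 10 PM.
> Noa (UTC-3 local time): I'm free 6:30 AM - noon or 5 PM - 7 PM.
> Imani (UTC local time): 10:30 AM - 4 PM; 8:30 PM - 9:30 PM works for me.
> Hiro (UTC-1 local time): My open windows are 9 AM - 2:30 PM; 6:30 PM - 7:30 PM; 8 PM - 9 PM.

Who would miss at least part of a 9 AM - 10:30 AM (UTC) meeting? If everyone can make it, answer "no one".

Dmitri, Hiro, Imani, Noa

Jonas in UTC: 08:00-13:00, 20:00-21:30 (add 1h to convert from UTC-1).
Dmitri in UTC: 10:30-14:00, 16:30-22:00.
Clara in UTC: 08:00-13:30, 14:00-14:30, 17:30-20:00, 20:30-21:30 (add 3h to convert from UTC-3).
Bianca in UTC: 08:00-13:30, 15:00-17:00, 19:00-22:00.
Noa in UTC: 09:30-15:00, 20:00-22:00 (add 3h to convert from UTC-3).
Imani in UTC: 10:30-16:00, 20:30-21:30.
Hiro in UTC: 10:00-15:30, 19:30-20:30, 21:00-22:00 (add 1h to convert from UTC-1).
Jonas: free for 09:00-10:30. Dmitri: not fully free for 09:00-10:30. Clara: free for 09:00-10:30. Bianca: free for 09:00-10:30. Noa: not fully free for 09:00-10:30. Imani: not fully free for 09:00-10:30. Hiro: not fully free for 09:00-10:30.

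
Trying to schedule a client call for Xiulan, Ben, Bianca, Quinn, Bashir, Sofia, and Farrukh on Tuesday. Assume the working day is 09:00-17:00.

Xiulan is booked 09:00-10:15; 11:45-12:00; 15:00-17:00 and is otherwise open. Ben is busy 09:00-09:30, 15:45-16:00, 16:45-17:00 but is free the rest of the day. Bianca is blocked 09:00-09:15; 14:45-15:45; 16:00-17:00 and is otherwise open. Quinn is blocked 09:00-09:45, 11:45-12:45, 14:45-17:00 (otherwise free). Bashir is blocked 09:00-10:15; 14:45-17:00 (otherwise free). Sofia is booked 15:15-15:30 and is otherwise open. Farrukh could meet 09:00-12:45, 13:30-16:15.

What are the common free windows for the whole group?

10:15-11:45, 13:30-14:45

Xiulan free: 10:15-11:45, 12:00-15:00 (invert busy blocks within the working day).
Ben free: 09:30-15:45, 16:00-16:45 (invert busy blocks within the working day).
Bianca free: 09:15-14:45, 15:45-16:00 (invert busy blocks within the working day).
Quinn free: 09:45-11:45, 12:45-14:45 (invert busy blocks within the working day).
Bashir free: 10:15-14:45 (invert busy blocks within the working day).
Sofia free: 09:00-15:15, 15:30-17:00 (invert busy blocks within the working day).
Farrukh free: 09:00-12:45, 13:30-16:15.
Xiulan ∩ Ben: 10:15-11:45, 12:00-15:00.
Xiulan ∩ Ben ∩ Bianca: 10:15-11:45, 12:00-14:45.
Xiulan ∩ Ben ∩ Bianca ∩ Quinn: 10:15-11:45, 12:45-14:45.
Xiulan ∩ Ben ∩ Bianca ∩ Quinn ∩ Bashir: 10:15-11:45, 12:45-14:45.
Xiulan ∩ Ben ∩ Bianca ∩ Quinn ∩ Bashir ∩ Sofia: 10:15-11:45, 12:45-14:45.
Xiulan ∩ Ben ∩ Bianca ∩ Quinn ∩ Bashir ∩ Sofia ∩ Farrukh: 10:15-11:45, 13:30-14:45.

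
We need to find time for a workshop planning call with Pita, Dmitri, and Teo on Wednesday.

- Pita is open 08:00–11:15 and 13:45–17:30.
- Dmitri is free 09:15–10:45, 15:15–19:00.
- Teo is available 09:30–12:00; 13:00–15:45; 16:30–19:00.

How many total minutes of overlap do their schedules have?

165

Pita ∩ Dmitri: 09:15-10:45, 15:15-17:30.
Pita ∩ Dmitri ∩ Teo: 09:30-10:45, 15:15-15:45, 16:30-17:30.
So the common availability across everyone is 09:30-10:45, 15:15-15:45, 16:30-17:30.
Summing the common windows: 75 + 30 + 60 = 165 minutes.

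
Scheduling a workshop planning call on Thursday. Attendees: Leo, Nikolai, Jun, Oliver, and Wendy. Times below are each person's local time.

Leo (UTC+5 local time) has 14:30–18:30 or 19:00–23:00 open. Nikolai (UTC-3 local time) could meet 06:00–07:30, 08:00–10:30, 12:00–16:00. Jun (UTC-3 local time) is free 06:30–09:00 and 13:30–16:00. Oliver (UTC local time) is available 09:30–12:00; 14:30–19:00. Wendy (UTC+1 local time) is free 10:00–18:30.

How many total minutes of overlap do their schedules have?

180

Leo in UTC: 09:30-13:30, 14:00-18:00 (subtract 5h to convert from UTC+5).
Nikolai in UTC: 09:00-10:30, 11:00-13:30, 15:00-19:00 (add 3h to convert from UTC-3).
Jun in UTC: 09:30-12:00, 16:30-19:00 (add 3h to convert from UTC-3).
Oliver in UTC: 09:30-12:00, 14:30-19:00.
Wendy in UTC: 09:00-17:30 (subtract 1h to convert from UTC+1).
Leo ∩ Nikolai: 09:30-10:30, 11:00-13:30, 15:00-18:00.
Leo ∩ Nikolai ∩ Jun: 09:30-10:30, 11:00-12:00, 16:30-18:00.
Leo ∩ Nikolai ∩ Jun ∩ Oliver: 09:30-10:30, 11:00-12:00, 16:30-18:00.
Leo ∩ Nikolai ∩ Jun ∩ Oliver ∩ Wendy: 09:30-10:30, 11:00-12:00, 16:30-17:30.
Summing the common windows: 60 + 60 + 60 = 180 minutes.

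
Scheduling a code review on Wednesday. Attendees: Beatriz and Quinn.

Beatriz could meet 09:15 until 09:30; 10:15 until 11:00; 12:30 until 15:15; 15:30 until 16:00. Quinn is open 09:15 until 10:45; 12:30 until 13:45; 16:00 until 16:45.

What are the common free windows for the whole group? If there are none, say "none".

09:15-09:30, 10:15-10:45, 12:30-13:45

Beatriz ∩ Quinn: 09:15-09:30, 10:15-10:45, 12:30-13:45.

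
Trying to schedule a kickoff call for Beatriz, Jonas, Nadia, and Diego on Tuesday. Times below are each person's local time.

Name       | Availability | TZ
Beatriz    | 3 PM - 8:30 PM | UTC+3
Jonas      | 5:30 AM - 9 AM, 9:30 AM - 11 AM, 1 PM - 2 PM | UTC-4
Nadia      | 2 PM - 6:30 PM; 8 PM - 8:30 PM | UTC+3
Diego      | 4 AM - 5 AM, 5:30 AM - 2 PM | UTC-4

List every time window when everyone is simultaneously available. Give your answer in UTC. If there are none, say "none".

12:00-13:00, 13:30-15:00, 17:00-17:30

Beatriz in UTC: 12:00-17:30 (subtract 3h to convert from UTC+3).
Jonas in UTC: 09:30-13:00, 13:30-15:00, 17:00-18:00 (add 4h to convert from UTC-4).
Nadia in UTC: 11:00-15:30, 17:00-17:30 (subtract 3h to convert from UTC+3).
Diego in UTC: 08:00-09:00, 09:30-18:00 (add 4h to convert from UTC-4).
Beatriz ∩ Jonas: 12:00-13:00, 13:30-15:00, 17:00-17:30.
Beatriz ∩ Jonas ∩ Nadia: 12:00-13:00, 13:30-15:00, 17:00-17:30.
Beatriz ∩ Jonas ∩ Nadia ∩ Diego: 12:00-13:00, 13:30-15:00, 17:00-17:30.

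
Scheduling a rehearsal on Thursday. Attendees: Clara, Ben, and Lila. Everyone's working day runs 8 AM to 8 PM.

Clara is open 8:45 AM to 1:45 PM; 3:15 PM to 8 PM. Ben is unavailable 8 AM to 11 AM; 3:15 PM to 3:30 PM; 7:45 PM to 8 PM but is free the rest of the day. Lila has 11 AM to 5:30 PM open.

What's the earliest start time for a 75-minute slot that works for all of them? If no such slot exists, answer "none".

Clara free: 08:45-13:45, 15:15-20:00.
Ben free: 11:00-15:15, 15:30-19:45 (invert busy blocks within the working day).
Lila free: 11:00-17:30.
Clara ∩ Ben: 11:00-13:45, 15:30-19:45.
Clara ∩ Ben ∩ Lila: 11:00-13:45, 15:30-17:30.
So the common availability across everyone is 11:00-13:45, 15:30-17:30.
The first common window of at least 75 minutes is 11:00-13:45, so the earliest start is 11:00.

11:00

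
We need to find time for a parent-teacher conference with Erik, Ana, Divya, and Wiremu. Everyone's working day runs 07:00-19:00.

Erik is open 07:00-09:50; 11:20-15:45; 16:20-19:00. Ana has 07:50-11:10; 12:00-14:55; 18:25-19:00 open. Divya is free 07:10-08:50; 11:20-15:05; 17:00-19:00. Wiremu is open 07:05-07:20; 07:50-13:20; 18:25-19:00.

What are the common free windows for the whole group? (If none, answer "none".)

07:50-08:50, 12:00-13:20, 18:25-19:00

Erik ∩ Ana: 07:50-09:50, 12:00-14:55, 18:25-19:00.
Erik ∩ Ana ∩ Divya: 07:50-08:50, 12:00-14:55, 18:25-19:00.
Erik ∩ Ana ∩ Divya ∩ Wiremu: 07:50-08:50, 12:00-13:20, 18:25-19:00.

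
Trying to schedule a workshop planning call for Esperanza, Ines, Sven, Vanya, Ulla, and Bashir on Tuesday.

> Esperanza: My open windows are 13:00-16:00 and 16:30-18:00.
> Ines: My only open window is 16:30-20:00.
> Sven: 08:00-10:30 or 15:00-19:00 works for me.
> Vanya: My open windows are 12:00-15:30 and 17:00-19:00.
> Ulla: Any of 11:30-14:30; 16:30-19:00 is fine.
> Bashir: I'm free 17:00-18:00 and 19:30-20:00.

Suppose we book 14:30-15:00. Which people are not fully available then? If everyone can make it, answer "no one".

Bashir, Ines, Sven, Ulla

Esperanza: free for 14:30-15:00. Ines: not fully free for 14:30-15:00. Sven: not fully free for 14:30-15:00. Vanya: free for 14:30-15:00. Ulla: not fully free for 14:30-15:00. Bashir: not fully free for 14:30-15:00.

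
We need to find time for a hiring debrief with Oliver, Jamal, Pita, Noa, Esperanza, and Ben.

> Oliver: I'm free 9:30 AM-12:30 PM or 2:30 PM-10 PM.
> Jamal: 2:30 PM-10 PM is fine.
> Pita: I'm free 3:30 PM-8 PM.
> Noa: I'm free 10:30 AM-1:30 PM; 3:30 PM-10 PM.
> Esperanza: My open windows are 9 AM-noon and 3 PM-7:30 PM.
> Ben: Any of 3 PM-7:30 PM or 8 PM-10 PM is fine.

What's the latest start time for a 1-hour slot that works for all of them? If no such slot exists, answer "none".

Oliver ∩ Jamal: 14:30-22:00.
Oliver ∩ Jamal ∩ Pita: 15:30-20:00.
Oliver ∩ Jamal ∩ Pita ∩ Noa: 15:30-20:00.
Oliver ∩ Jamal ∩ Pita ∩ Noa ∩ Esperanza: 15:30-19:30.
Oliver ∩ Jamal ∩ Pita ∩ Noa ∩ Esperanza ∩ Ben: 15:30-19:30.
The last common window of at least 60 minutes is 15:30-19:30; a 60-minute meeting can start as late as 18:30 and still end by 19:30.

18:30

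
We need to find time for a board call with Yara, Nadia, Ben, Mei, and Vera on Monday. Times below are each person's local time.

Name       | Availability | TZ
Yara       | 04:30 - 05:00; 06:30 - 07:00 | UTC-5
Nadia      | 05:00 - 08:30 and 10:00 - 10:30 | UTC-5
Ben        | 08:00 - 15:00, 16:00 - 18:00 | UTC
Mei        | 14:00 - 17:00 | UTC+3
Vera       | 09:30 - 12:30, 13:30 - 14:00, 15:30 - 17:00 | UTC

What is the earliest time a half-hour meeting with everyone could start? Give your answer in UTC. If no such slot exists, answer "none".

11:30

Yara in UTC: 09:30-10:00, 11:30-12:00 (add 5h to convert from UTC-5).
Nadia in UTC: 10:00-13:30, 15:00-15:30 (add 5h to convert from UTC-5).
Ben in UTC: 08:00-15:00, 16:00-18:00.
Mei in UTC: 11:00-14:00 (subtract 3h to convert from UTC+3).
Vera in UTC: 09:30-12:30, 13:30-14:00, 15:30-17:00.
Yara ∩ Nadia: 11:30-12:00.
Yara ∩ Nadia ∩ Ben: 11:30-12:00.
Yara ∩ Nadia ∩ Ben ∩ Mei: 11:30-12:00.
Yara ∩ Nadia ∩ Ben ∩ Mei ∩ Vera: 11:30-12:00.
Those are the intersection windows.
The first common window of at least 30 minutes is 11:30-12:00, so the earliest start is 11:30.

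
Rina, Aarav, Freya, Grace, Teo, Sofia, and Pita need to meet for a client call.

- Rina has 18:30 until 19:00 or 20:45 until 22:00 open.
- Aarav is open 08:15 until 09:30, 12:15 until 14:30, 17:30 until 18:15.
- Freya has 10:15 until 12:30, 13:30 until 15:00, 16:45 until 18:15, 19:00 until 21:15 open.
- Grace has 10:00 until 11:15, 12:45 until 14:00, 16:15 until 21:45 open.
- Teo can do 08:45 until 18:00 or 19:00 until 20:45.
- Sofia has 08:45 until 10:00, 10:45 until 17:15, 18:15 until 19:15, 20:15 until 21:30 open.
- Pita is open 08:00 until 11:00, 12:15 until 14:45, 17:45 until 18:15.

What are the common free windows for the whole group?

Rina ∩ Aarav: ∅.
Rina ∩ Aarav ∩ Freya: ∅.
Rina ∩ Aarav ∩ Freya ∩ Grace: ∅.
Rina ∩ Aarav ∩ Freya ∩ Grace ∩ Teo: ∅.
Rina ∩ Aarav ∩ Freya ∩ Grace ∩ Teo ∩ Sofia: ∅.
Rina ∩ Aarav ∩ Freya ∩ Grace ∩ Teo ∩ Sofia ∩ Pita: ∅.
There is no time when everyone is free.

none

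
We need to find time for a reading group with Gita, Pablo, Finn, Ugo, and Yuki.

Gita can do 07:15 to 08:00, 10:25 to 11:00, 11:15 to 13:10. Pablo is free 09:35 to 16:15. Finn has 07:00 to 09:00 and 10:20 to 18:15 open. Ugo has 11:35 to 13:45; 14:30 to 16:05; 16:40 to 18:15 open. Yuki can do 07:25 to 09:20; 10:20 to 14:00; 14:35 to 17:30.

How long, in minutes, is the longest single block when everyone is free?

95

Gita ∩ Pablo: 10:25-11:00, 11:15-13:10.
Gita ∩ Pablo ∩ Finn: 10:25-11:00, 11:15-13:10.
Gita ∩ Pablo ∩ Finn ∩ Ugo: 11:35-13:10.
Gita ∩ Pablo ∩ Finn ∩ Ugo ∩ Yuki: 11:35-13:10.
The longest is 11:35-13:10 at 95 minutes.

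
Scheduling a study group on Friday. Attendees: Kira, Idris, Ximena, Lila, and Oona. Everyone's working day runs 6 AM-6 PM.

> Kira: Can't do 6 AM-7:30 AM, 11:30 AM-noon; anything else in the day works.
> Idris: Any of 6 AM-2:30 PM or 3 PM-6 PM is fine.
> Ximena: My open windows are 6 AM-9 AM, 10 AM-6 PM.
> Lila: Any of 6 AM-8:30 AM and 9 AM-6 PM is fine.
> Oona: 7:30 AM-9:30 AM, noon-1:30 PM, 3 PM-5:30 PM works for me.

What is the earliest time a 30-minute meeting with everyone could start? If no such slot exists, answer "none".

07:30

Kira free: 07:30-11:30, 12:00-18:00 (invert busy blocks within the working day).
Idris free: 06:00-14:30, 15:00-18:00.
Ximena free: 06:00-09:00, 10:00-18:00.
Lila free: 06:00-08:30, 09:00-18:00.
Oona free: 07:30-09:30, 12:00-13:30, 15:00-17:30.
Kira ∩ Idris: 07:30-11:30, 12:00-14:30, 15:00-18:00.
Kira ∩ Idris ∩ Ximena: 07:30-09:00, 10:00-11:30, 12:00-14:30, 15:00-18:00.
Kira ∩ Idris ∩ Ximena ∩ Lila: 07:30-08:30, 10:00-11:30, 12:00-14:30, 15:00-18:00.
Kira ∩ Idris ∩ Ximena ∩ Lila ∩ Oona: 07:30-08:30, 12:00-13:30, 15:00-17:30.
The first common window of at least 30 minutes is 07:30-08:30, so the earliest start is 07:30.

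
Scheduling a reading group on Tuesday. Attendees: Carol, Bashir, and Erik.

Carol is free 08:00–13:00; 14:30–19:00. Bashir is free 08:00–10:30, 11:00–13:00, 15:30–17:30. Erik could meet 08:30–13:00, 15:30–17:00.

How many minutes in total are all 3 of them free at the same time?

330

Carol ∩ Bashir: 08:00-10:30, 11:00-13:00, 15:30-17:30.
Carol ∩ Bashir ∩ Erik: 08:30-10:30, 11:00-13:00, 15:30-17:00.
Summing the common windows: 120 + 120 + 90 = 330 minutes.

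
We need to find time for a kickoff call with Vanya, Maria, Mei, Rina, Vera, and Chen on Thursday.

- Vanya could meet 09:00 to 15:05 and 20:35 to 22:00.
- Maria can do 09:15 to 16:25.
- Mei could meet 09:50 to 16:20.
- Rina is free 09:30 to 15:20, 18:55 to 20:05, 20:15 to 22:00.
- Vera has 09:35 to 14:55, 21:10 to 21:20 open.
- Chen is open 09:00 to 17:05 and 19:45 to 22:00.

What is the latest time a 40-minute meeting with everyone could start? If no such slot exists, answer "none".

Vanya ∩ Maria: 09:15-15:05.
Vanya ∩ Maria ∩ Mei: 09:50-15:05.
Vanya ∩ Maria ∩ Mei ∩ Rina: 09:50-15:05.
Vanya ∩ Maria ∩ Mei ∩ Rina ∩ Vera: 09:50-14:55.
Vanya ∩ Maria ∩ Mei ∩ Rina ∩ Vera ∩ Chen: 09:50-14:55.
Those are the intersection windows.
The last common window of at least 40 minutes is 09:50-14:55; a 40-minute meeting can start as late as 14:15 and still end by 14:55.

14:15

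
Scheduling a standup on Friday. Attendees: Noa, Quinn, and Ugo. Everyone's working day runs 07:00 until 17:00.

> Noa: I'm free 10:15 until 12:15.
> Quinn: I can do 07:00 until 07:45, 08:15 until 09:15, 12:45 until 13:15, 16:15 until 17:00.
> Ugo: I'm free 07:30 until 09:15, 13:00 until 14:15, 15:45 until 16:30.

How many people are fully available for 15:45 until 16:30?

1

Ugo can make the full 15:45-16:30 slot — that's 1.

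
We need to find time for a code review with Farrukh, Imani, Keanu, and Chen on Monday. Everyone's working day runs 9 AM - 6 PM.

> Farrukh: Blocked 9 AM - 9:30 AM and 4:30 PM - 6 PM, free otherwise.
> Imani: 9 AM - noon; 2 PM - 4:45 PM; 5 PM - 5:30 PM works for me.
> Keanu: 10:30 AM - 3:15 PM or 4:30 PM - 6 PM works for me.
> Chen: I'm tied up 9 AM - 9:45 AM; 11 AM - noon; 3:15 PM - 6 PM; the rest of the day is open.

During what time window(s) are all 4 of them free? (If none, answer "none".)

10:30-11:00, 14:00-15:15

Farrukh free: 09:30-16:30 (invert busy blocks within the working day).
Imani free: 09:00-12:00, 14:00-16:45, 17:00-17:30.
Keanu free: 10:30-15:15, 16:30-18:00.
Chen free: 09:45-11:00, 12:00-15:15 (invert busy blocks within the working day).
Farrukh ∩ Imani: 09:30-12:00, 14:00-16:30.
Farrukh ∩ Imani ∩ Keanu: 10:30-12:00, 14:00-15:15.
Farrukh ∩ Imani ∩ Keanu ∩ Chen: 10:30-11:00, 14:00-15:15.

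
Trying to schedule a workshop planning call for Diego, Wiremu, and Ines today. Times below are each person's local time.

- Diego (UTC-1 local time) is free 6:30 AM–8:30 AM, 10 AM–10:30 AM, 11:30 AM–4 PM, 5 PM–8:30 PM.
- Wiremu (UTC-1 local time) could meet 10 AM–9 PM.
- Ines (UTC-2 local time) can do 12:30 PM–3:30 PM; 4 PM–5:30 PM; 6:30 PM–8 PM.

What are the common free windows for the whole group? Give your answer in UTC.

Diego in UTC: 07:30-09:30, 11:00-11:30, 12:30-17:00, 18:00-21:30 (add 1h to convert from UTC-1).
Wiremu in UTC: 11:00-22:00 (add 1h to convert from UTC-1).
Ines in UTC: 14:30-17:30, 18:00-19:30, 20:30-22:00 (add 2h to convert from UTC-2).
Diego ∩ Wiremu: 11:00-11:30, 12:30-17:00, 18:00-21:30.
Diego ∩ Wiremu ∩ Ines: 14:30-17:00, 18:00-19:30, 20:30-21:30.
Those are the intersection windows.

14:30-17:00, 18:00-19:30, 20:30-21:30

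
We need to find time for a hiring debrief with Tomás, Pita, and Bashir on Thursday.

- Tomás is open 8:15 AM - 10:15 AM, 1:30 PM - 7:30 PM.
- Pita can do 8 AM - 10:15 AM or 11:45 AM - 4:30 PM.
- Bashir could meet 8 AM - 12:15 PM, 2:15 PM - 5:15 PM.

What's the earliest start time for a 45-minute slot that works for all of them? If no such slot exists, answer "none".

08:15

Tomás ∩ Pita: 08:15-10:15, 13:30-16:30.
Tomás ∩ Pita ∩ Bashir: 08:15-10:15, 14:15-16:30.
The first common window of at least 45 minutes is 08:15-10:15, so the earliest start is 08:15.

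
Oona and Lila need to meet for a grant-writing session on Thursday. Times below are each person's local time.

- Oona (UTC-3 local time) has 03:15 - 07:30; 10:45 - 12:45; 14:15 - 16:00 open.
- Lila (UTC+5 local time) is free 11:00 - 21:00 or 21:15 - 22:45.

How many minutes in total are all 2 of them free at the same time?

405

Oona in UTC: 06:15-10:30, 13:45-15:45, 17:15-19:00 (add 3h to convert from UTC-3).
Lila in UTC: 06:00-16:00, 16:15-17:45 (subtract 5h to convert from UTC+5).
Oona ∩ Lila: 06:15-10:30, 13:45-15:45, 17:15-17:45.
So the common availability across everyone is 06:15-10:30, 13:45-15:45, 17:15-17:45.
Summing the common windows: 255 + 120 + 30 = 405 minutes.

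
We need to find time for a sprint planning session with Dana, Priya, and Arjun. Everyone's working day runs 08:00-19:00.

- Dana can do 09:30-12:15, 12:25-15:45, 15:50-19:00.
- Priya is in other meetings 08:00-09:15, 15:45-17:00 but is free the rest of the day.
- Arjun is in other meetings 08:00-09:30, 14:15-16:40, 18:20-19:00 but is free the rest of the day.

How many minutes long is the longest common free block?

Dana free: 09:30-12:15, 12:25-15:45, 15:50-19:00.
Priya free: 09:15-15:45, 17:00-19:00 (invert busy blocks within the working day).
Arjun free: 09:30-14:15, 16:40-18:20 (invert busy blocks within the working day).
Dana ∩ Priya: 09:30-12:15, 12:25-15:45, 17:00-19:00.
Dana ∩ Priya ∩ Arjun: 09:30-12:15, 12:25-14:15, 17:00-18:20.
The longest is 09:30-12:15 at 165 minutes.

165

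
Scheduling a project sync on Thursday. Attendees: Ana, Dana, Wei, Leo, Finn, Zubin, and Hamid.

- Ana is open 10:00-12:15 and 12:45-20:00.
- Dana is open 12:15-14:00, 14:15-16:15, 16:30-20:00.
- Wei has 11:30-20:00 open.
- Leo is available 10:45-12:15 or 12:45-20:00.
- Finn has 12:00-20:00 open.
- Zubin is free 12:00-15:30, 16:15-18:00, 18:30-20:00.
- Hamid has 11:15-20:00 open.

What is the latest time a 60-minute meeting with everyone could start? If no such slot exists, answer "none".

19:00

Ana ∩ Dana: 12:45-14:00, 14:15-16:15, 16:30-20:00.
Ana ∩ Dana ∩ Wei: 12:45-14:00, 14:15-16:15, 16:30-20:00.
Ana ∩ Dana ∩ Wei ∩ Leo: 12:45-14:00, 14:15-16:15, 16:30-20:00.
Ana ∩ Dana ∩ Wei ∩ Leo ∩ Finn: 12:45-14:00, 14:15-16:15, 16:30-20:00.
Ana ∩ Dana ∩ Wei ∩ Leo ∩ Finn ∩ Zubin: 12:45-14:00, 14:15-15:30, 16:30-18:00, 18:30-20:00.
Ana ∩ Dana ∩ Wei ∩ Leo ∩ Finn ∩ Zubin ∩ Hamid: 12:45-14:00, 14:15-15:30, 16:30-18:00, 18:30-20:00.
The last common window of at least 60 minutes is 18:30-20:00; a 60-minute meeting can start as late as 19:00 and still end by 20:00.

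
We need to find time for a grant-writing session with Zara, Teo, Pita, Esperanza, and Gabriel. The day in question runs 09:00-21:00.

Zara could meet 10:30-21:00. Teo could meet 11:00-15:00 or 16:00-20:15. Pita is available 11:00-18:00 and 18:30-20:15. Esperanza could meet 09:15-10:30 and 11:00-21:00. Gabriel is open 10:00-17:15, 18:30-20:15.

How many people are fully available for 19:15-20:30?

Zara and Esperanza can make the full 19:15-20:30 slot — that's 2.

2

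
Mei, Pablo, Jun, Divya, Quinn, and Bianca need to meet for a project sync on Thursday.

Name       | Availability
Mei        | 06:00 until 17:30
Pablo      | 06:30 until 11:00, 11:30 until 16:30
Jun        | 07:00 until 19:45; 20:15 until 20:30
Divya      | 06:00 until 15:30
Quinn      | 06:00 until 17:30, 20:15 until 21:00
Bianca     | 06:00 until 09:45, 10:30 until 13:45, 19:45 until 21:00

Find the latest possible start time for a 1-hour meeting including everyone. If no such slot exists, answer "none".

12:45

Mei ∩ Pablo: 06:30-11:00, 11:30-16:30.
Mei ∩ Pablo ∩ Jun: 07:00-11:00, 11:30-16:30.
Mei ∩ Pablo ∩ Jun ∩ Divya: 07:00-11:00, 11:30-15:30.
Mei ∩ Pablo ∩ Jun ∩ Divya ∩ Quinn: 07:00-11:00, 11:30-15:30.
Mei ∩ Pablo ∩ Jun ∩ Divya ∩ Quinn ∩ Bianca: 07:00-09:45, 10:30-11:00, 11:30-13:45.
So the common availability across everyone is 07:00-09:45, 10:30-11:00, 11:30-13:45.
The last common window of at least 60 minutes is 11:30-13:45; a 60-minute meeting can start as late as 12:45 and still end by 13:45.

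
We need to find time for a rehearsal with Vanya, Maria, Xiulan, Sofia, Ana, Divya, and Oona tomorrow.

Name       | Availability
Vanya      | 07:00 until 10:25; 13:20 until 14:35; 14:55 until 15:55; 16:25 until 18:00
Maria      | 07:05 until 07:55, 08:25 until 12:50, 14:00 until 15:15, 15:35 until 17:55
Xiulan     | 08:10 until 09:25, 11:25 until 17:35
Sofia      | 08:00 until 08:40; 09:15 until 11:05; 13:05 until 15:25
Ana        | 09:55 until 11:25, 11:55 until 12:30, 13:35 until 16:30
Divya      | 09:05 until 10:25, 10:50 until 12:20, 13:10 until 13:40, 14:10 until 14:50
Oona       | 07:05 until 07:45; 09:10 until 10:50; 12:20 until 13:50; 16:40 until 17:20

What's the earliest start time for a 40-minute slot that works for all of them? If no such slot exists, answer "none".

Vanya ∩ Maria: 07:05-07:55, 08:25-10:25, 14:00-14:35, 14:55-15:15, 15:35-15:55, 16:25-17:55.
Vanya ∩ Maria ∩ Xiulan: 08:25-09:25, 14:00-14:35, 14:55-15:15, 15:35-15:55, 16:25-17:35.
Vanya ∩ Maria ∩ Xiulan ∩ Sofia: 08:25-08:40, 09:15-09:25, 14:00-14:35, 14:55-15:15.
Vanya ∩ Maria ∩ Xiulan ∩ Sofia ∩ Ana: 14:00-14:35, 14:55-15:15.
Vanya ∩ Maria ∩ Xiulan ∩ Sofia ∩ Ana ∩ Divya: 14:10-14:35.
Vanya ∩ Maria ∩ Xiulan ∩ Sofia ∩ Ana ∩ Divya ∩ Oona: ∅.
There is no time when everyone is free.
No common window is at least 40 minutes long.

none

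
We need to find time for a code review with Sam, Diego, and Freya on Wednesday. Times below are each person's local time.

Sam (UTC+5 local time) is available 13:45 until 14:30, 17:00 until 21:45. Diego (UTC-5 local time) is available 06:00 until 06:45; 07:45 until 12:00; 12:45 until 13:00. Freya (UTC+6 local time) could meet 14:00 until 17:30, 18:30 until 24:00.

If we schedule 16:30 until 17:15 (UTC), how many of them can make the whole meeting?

1

Sam in UTC: 08:45-09:30, 12:00-16:45 (subtract 5h to convert from UTC+5).
Diego in UTC: 11:00-11:45, 12:45-17:00, 17:45-18:00 (add 5h to convert from UTC-5).
Freya in UTC: 08:00-11:30, 12:30-18:00 (subtract 6h to convert from UTC+6).
Freya can make the full 16:30-17:15 slot — that's 1.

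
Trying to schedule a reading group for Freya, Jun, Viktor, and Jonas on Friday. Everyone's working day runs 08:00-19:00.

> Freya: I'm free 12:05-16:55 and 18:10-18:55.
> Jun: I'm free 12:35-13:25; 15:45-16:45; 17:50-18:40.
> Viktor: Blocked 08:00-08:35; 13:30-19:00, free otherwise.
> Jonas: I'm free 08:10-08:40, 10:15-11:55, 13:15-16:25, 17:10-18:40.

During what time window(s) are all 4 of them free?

13:15-13:25

Freya free: 12:05-16:55, 18:10-18:55.
Jun free: 12:35-13:25, 15:45-16:45, 17:50-18:40.
Viktor free: 08:35-13:30 (invert busy blocks within the working day).
Jonas free: 08:10-08:40, 10:15-11:55, 13:15-16:25, 17:10-18:40.
Freya ∩ Jun: 12:35-13:25, 15:45-16:45, 18:10-18:40.
Freya ∩ Jun ∩ Viktor: 12:35-13:25.
Freya ∩ Jun ∩ Viktor ∩ Jonas: 13:15-13:25.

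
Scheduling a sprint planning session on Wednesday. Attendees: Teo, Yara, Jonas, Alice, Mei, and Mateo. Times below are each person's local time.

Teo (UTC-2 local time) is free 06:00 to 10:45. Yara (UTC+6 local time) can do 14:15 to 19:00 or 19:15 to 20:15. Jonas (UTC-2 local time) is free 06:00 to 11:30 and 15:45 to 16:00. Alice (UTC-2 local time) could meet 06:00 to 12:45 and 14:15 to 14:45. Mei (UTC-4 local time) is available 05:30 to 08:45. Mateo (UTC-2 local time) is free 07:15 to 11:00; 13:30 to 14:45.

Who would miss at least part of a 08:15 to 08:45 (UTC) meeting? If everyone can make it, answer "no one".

Mateo, Mei

Teo in UTC: 08:00-12:45 (add 2h to convert from UTC-2).
Yara in UTC: 08:15-13:00, 13:15-14:15 (subtract 6h to convert from UTC+6).
Jonas in UTC: 08:00-13:30, 17:45-18:00 (add 2h to convert from UTC-2).
Alice in UTC: 08:00-14:45, 16:15-16:45 (add 2h to convert from UTC-2).
Mei in UTC: 09:30-12:45 (add 4h to convert from UTC-4).
Mateo in UTC: 09:15-13:00, 15:30-16:45 (add 2h to convert from UTC-2).
Teo: free for 08:15-08:45. Yara: free for 08:15-08:45. Jonas: free for 08:15-08:45. Alice: free for 08:15-08:45. Mei: not fully free for 08:15-08:45. Mateo: not fully free for 08:15-08:45.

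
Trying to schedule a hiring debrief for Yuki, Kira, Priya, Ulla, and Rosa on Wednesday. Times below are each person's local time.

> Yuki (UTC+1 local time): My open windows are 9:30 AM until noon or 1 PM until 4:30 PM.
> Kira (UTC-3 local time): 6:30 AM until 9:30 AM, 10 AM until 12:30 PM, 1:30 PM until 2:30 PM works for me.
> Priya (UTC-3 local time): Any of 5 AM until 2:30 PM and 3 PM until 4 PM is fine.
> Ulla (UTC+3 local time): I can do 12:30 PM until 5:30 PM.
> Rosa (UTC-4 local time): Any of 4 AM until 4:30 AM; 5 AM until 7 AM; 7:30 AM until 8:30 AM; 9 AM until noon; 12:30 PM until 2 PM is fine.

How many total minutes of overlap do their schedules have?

210

Yuki in UTC: 08:30-11:00, 12:00-15:30 (subtract 1h to convert from UTC+1).
Kira in UTC: 09:30-12:30, 13:00-15:30, 16:30-17:30 (add 3h to convert from UTC-3).
Priya in UTC: 08:00-17:30, 18:00-19:00 (add 3h to convert from UTC-3).
Ulla in UTC: 09:30-14:30 (subtract 3h to convert from UTC+3).
Rosa in UTC: 08:00-08:30, 09:00-11:00, 11:30-12:30, 13:00-16:00, 16:30-18:00 (add 4h to convert from UTC-4).
Yuki ∩ Kira: 09:30-11:00, 12:00-12:30, 13:00-15:30.
Yuki ∩ Kira ∩ Priya: 09:30-11:00, 12:00-12:30, 13:00-15:30.
Yuki ∩ Kira ∩ Priya ∩ Ulla: 09:30-11:00, 12:00-12:30, 13:00-14:30.
Yuki ∩ Kira ∩ Priya ∩ Ulla ∩ Rosa: 09:30-11:00, 12:00-12:30, 13:00-14:30.
Summing the common windows: 90 + 30 + 90 = 210 minutes.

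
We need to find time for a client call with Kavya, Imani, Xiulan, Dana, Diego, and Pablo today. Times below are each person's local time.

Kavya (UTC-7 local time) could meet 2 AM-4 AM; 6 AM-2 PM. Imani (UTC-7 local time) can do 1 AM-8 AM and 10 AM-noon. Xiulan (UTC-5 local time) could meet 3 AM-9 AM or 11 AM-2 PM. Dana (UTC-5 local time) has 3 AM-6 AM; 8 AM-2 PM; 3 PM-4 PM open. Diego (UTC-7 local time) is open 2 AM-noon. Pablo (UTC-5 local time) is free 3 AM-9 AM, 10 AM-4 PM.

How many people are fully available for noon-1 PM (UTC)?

4

Kavya in UTC: 09:00-11:00, 13:00-21:00 (add 7h to convert from UTC-7).
Imani in UTC: 08:00-15:00, 17:00-19:00 (add 7h to convert from UTC-7).
Xiulan in UTC: 08:00-14:00, 16:00-19:00 (add 5h to convert from UTC-5).
Dana in UTC: 08:00-11:00, 13:00-19:00, 20:00-21:00 (add 5h to convert from UTC-5).
Diego in UTC: 09:00-19:00 (add 7h to convert from UTC-7).
Pablo in UTC: 08:00-14:00, 15:00-21:00 (add 5h to convert from UTC-5).
Imani, Xiulan, Diego, and Pablo can make the full 12:00-13:00 slot — that's 4.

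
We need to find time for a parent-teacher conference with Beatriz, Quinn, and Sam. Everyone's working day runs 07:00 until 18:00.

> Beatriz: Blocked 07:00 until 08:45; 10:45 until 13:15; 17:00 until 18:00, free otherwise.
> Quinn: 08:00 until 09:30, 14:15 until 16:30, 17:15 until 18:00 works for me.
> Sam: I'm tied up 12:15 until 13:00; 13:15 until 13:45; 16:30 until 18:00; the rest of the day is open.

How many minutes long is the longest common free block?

135

Beatriz free: 08:45-10:45, 13:15-17:00 (invert busy blocks within the working day).
Quinn free: 08:00-09:30, 14:15-16:30, 17:15-18:00.
Sam free: 07:00-12:15, 13:00-13:15, 13:45-16:30 (invert busy blocks within the working day).
Beatriz ∩ Quinn: 08:45-09:30, 14:15-16:30.
Beatriz ∩ Quinn ∩ Sam: 08:45-09:30, 14:15-16:30.
Those are the intersection windows.
The longest is 14:15-16:30 at 135 minutes.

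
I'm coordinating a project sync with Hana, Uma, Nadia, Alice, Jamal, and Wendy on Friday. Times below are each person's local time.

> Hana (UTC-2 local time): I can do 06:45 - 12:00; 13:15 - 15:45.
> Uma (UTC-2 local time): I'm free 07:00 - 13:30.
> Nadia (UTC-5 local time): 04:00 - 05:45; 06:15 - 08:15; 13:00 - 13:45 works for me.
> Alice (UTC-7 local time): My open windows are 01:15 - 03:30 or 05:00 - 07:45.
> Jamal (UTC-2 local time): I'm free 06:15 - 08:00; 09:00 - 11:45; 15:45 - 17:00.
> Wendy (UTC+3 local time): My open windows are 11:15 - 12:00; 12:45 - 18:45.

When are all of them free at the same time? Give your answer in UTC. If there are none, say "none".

Hana in UTC: 08:45-14:00, 15:15-17:45 (add 2h to convert from UTC-2).
Uma in UTC: 09:00-15:30 (add 2h to convert from UTC-2).
Nadia in UTC: 09:00-10:45, 11:15-13:15, 18:00-18:45 (add 5h to convert from UTC-5).
Alice in UTC: 08:15-10:30, 12:00-14:45 (add 7h to convert from UTC-7).
Jamal in UTC: 08:15-10:00, 11:00-13:45, 17:45-19:00 (add 2h to convert from UTC-2).
Wendy in UTC: 08:15-09:00, 09:45-15:45 (subtract 3h to convert from UTC+3).
Hana ∩ Uma: 09:00-14:00, 15:15-15:30.
Hana ∩ Uma ∩ Nadia: 09:00-10:45, 11:15-13:15.
Hana ∩ Uma ∩ Nadia ∩ Alice: 09:00-10:30, 12:00-13:15.
Hana ∩ Uma ∩ Nadia ∩ Alice ∩ Jamal: 09:00-10:00, 12:00-13:15.
Hana ∩ Uma ∩ Nadia ∩ Alice ∩ Jamal ∩ Wendy: 09:45-10:00, 12:00-13:15.
Those are the intersection windows.

09:45-10:00, 12:00-13:15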